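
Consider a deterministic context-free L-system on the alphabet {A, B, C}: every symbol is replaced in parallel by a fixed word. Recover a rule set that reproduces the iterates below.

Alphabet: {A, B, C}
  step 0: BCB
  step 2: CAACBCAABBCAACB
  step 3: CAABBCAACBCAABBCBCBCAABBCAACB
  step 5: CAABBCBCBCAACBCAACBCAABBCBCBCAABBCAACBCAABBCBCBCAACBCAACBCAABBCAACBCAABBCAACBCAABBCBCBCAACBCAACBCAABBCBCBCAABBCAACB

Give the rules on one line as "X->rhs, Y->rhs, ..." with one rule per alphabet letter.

A->B, B->CB, C->CAA

  step 2 ⇒ step 3: CAACBCAABBCAACB ⇒ CAA·B·B·CAA·CB·CAA·B·B·CB·CB·CAA·B·B·CAA·CB
    A ↦ B
    B ↦ CB
    C ↦ CAA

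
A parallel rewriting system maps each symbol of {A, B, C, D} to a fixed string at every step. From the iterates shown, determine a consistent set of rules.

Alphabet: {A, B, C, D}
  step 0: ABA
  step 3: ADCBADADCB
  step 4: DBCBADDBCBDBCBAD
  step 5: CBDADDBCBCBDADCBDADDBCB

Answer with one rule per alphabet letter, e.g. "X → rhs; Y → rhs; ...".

  step 4 ⇒ step 5: DBCBADDBCBDBCBAD ⇒ CB·D·A·D·DB·CB·CB·D·A·D·CB·D·A·D·DB·CB
    A ↦ DB
    B ↦ D
    C ↦ A
    D ↦ CB

A->DB, B->D, C->A, D->CB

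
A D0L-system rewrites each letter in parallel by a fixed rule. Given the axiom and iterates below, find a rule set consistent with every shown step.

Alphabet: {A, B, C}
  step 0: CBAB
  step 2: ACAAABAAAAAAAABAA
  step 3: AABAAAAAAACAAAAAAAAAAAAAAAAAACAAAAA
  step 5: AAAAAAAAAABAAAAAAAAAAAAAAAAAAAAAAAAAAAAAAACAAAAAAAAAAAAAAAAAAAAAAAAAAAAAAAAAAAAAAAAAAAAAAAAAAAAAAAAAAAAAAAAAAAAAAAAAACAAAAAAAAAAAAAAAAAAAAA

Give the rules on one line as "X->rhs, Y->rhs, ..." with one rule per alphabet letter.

  step 2 ⇒ step 3: ACAAABAAAAAAAABAA ⇒ AA·B·AA·AA·AA·ACA·AA·AA·AA·AA·AA·AA·AA·AA·ACA·AA·AA
    A ↦ AA
    B ↦ ACA
    C ↦ B

A->AA, B->ACA, C->B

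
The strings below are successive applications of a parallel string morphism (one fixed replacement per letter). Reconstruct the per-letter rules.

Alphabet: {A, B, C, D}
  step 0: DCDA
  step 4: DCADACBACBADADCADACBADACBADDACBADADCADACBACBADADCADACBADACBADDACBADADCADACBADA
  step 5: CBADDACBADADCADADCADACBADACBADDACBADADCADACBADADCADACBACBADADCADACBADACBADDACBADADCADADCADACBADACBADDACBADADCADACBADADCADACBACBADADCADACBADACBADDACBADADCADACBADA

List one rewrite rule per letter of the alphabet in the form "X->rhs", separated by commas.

  step 4 ⇒ step 5: DCADACBACBADADCADACBADACBADDACBADADCADACBACBADADCADACBADACBADDACBADADCADACBADA ⇒ CBA·D·DA·CBA·DA·D·CA·DA·D·CA·DA·CBA·DA·CBA·D·DA·CBA·DA·D·CA·DA·CBA·DA·D·CA·DA·CBA·CBA·DA·D·CA·DA·CBA·DA·CBA·D·DA·CBA·DA·D·CA·DA·D·CA·DA·CBA·DA·CBA·D·DA·CBA·DA·D·CA·DA·CBA·DA·D·CA·DA·CBA·CBA·DA·D·CA·DA·CBA·DA·CBA·D·DA·CBA·DA·D·CA·DA·CBA·DA
    A ↦ DA
    B ↦ CA
    C ↦ D
    D ↦ CBA

A->DA, B->CA, C->D, D->CBA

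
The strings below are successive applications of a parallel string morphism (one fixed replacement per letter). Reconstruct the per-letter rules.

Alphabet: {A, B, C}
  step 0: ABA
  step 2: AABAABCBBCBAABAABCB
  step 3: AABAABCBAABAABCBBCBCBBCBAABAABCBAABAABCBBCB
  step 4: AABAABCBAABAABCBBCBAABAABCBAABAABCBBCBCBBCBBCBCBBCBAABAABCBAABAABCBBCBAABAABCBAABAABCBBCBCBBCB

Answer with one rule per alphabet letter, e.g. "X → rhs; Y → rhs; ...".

A->AAB, B->CB, C->B

  step 3 ⇒ step 4: AABAABCBAABAABCBBCBCBBCBAABAABCBAABAABCBBCB ⇒ AAB·AAB·CB·AAB·AAB·CB·B·CB·AAB·AAB·CB·AAB·AAB·CB·B·CB·CB·B·CB·B·CB·CB·B·CB·AAB·AAB·CB·AAB·AAB·CB·B·CB·AAB·AAB·CB·AAB·AAB·CB·B·CB·CB·B·CB
    A ↦ AAB
    B ↦ CB
    C ↦ B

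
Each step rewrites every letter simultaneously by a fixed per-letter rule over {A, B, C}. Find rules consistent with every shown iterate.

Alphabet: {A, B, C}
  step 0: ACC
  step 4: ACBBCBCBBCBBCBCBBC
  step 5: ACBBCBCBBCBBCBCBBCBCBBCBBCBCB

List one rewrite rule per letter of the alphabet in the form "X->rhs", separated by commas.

A->AC, B->BC, C->B

  step 4 ⇒ step 5: ACBBCBCBBCBBCBCBBC ⇒ AC·B·BC·BC·B·BC·B·BC·BC·B·BC·BC·B·BC·B·BC·BC·B
    A ↦ AC
    B ↦ BC
    C ↦ B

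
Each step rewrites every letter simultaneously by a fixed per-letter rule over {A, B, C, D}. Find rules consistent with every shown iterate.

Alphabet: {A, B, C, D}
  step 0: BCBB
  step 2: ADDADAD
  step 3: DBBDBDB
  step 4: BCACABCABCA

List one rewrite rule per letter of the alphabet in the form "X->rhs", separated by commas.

  step 3 ⇒ step 4: DBBDBDB ⇒ B·CA·CA·B·CA·B·CA
    B ↦ CA
    D ↦ B
  step 2 ⇒ step 3: ADDADAD ⇒ D·B·B·D·B·D·B
    A ↦ D
    C ↦ A  (constrained at step 0)

A->D, B->CA, C->A, D->B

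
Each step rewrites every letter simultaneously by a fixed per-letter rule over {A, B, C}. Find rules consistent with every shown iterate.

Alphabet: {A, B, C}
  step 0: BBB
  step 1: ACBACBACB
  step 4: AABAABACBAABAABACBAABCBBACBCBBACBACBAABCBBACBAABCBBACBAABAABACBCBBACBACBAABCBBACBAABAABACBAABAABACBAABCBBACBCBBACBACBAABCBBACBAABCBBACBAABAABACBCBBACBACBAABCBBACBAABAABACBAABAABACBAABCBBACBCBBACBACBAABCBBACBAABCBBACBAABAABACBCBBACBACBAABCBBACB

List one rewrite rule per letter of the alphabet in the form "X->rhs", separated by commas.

A->AAB, B->ACB, C->CBB

  step 0 ⇒ step 1: BBB ⇒ ACB·ACB·ACB
    B ↦ ACB
    A ↦ AAB  (constrained at step 1)
    C ↦ CBB  (constrained at step 1)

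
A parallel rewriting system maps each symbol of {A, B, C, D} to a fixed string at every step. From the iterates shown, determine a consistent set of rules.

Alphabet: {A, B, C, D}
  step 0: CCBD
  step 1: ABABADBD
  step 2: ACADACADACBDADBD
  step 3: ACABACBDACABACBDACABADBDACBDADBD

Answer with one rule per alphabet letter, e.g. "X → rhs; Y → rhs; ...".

  step 2 ⇒ step 3: ACADACADACBDADBD ⇒ AC·AB·AC·BD·AC·AB·AC·BD·AC·AB·AD·BD·AC·BD·AD·BD
    A ↦ AC
    B ↦ AD
    C ↦ AB
    D ↦ BD

A->AC, B->AD, C->AB, D->BD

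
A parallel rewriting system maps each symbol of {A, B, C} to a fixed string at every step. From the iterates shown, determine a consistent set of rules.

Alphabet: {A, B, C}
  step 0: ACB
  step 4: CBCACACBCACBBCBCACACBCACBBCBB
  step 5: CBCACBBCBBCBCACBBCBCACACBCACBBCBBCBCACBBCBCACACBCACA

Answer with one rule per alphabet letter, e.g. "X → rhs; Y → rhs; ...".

A->B, B->CA, C->CB

  step 4 ⇒ step 5: CBCACACBCACBBCBCACACBCACBBCBB ⇒ CB·CA·CB·B·CB·B·CB·CA·CB·B·CB·CA·CA·CB·CA·CB·B·CB·B·CB·CA·CB·B·CB·CA·CA·CB·CA·CA
    A ↦ B
    B ↦ CA
    C ↦ CB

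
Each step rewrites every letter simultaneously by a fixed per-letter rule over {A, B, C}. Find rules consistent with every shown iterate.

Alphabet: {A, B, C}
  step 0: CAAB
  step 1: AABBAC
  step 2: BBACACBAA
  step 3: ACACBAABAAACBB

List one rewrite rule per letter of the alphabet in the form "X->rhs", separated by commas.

A->B, B->AC, C->AA

  step 2 ⇒ step 3: BBACACBAA ⇒ AC·AC·B·AA·B·AA·AC·B·B
    A ↦ B
    B ↦ AC
    C ↦ AA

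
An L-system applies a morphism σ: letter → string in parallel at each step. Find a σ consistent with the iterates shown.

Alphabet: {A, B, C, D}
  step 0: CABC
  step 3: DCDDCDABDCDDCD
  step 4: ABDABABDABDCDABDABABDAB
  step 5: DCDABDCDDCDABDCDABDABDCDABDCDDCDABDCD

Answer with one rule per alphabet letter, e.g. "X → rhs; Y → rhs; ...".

A->D, B->CD, C->D, D->AB

  step 4 ⇒ step 5: ABDABABDABDCDABDABABDAB ⇒ D·CD·AB·D·CD·D·CD·AB·D·CD·AB·D·AB·D·CD·AB·D·CD·D·CD·AB·D·CD
    A ↦ D
    B ↦ CD
    C ↦ D
    D ↦ AB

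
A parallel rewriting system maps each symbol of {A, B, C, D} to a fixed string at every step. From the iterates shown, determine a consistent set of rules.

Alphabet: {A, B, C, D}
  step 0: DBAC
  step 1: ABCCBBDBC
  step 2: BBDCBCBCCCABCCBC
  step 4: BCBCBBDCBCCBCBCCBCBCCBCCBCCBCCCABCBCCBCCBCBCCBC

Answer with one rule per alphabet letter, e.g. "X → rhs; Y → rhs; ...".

A->BBD, B->C, C->BC, D->ABC

  step 1 ⇒ step 2: ABCCBBDBC ⇒ BBD·C·BC·BC·C·C·ABC·C·BC
    A ↦ BBD
    B ↦ C
    C ↦ BC
    D ↦ ABC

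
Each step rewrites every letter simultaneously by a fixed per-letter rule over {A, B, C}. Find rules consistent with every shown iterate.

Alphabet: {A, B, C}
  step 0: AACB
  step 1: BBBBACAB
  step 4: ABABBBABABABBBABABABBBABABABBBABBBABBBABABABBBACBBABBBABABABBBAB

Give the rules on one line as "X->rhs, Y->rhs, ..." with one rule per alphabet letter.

  step 0 ⇒ step 1: AACB ⇒ BB·BB·AC·AB
    A ↦ BB
    B ↦ AB
    C ↦ AC

A->BB, B->AB, C->AC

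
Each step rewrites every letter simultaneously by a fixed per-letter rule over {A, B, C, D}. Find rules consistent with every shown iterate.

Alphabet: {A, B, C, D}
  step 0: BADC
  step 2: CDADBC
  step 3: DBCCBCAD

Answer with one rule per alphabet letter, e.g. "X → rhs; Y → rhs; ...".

A->C, B->A, C->D, D->BC

  step 2 ⇒ step 3: CDADBC ⇒ D·BC·C·BC·A·D
    A ↦ C
    B ↦ A
    C ↦ D
    D ↦ BC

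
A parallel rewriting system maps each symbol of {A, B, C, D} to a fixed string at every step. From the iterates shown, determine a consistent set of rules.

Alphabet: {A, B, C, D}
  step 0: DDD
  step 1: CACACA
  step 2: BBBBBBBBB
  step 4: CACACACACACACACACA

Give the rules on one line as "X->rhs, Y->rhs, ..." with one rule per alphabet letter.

  step 1 ⇒ step 2: CACACA ⇒ BB·B·BB·B·BB·B
    A ↦ B
    C ↦ BB
    B ↦ D  (constrained at step 2)
  step 0 ⇒ step 1: DDD ⇒ CA·CA·CA
    D ↦ CA

A->B, B->D, C->BB, D->CA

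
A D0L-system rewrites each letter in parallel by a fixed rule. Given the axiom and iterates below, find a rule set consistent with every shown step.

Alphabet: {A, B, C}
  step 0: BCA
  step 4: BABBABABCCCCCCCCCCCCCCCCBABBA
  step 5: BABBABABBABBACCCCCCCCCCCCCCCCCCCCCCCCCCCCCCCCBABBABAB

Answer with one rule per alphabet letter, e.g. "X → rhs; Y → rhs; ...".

A->B, B->BA, C->CC

  step 4 ⇒ step 5: BABBABABCCCCCCCCCCCCCCCCBABBA ⇒ BA·B·BA·BA·B·BA·B·BA·CC·CC·CC·CC·CC·CC·CC·CC·CC·CC·CC·CC·CC·CC·CC·CC·BA·B·BA·BA·B
    A ↦ B
    B ↦ BA
    C ↦ CC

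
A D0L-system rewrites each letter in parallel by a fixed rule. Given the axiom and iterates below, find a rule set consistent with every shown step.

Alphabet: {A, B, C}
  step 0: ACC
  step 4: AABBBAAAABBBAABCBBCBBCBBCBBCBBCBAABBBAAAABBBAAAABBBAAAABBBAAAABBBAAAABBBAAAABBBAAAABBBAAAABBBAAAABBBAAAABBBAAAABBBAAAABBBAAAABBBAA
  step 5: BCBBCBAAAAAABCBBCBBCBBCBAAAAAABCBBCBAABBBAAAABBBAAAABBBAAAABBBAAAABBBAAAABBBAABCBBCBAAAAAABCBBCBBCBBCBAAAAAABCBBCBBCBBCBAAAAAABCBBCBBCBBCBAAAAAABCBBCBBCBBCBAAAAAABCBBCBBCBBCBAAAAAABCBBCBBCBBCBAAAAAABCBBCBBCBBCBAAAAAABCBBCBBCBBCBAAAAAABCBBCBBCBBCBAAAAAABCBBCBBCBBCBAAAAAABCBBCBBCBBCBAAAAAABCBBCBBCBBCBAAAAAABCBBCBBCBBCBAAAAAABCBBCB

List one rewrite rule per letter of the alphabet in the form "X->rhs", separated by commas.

A->BCB, B->AA, C->BBB

  step 4 ⇒ step 5: AABBBAAAABBBAABCBBCBBCBBCBBCBBCBAABBBAAAABBBAAAABBBAAAABBBAAAABBBAAAABBBAAAABBBAAAABBBAAAABBBAAAABBBAAAABBBAAAABBBAAAABBBAAAABBBAA ⇒ BCB·BCB·AA·AA·AA·BCB·BCB·BCB·BCB·AA·AA·AA·BCB·BCB·AA·BBB·AA·AA·BBB·AA·AA·BBB·AA·AA·BBB·AA·AA·BBB·AA·AA·BBB·AA·BCB·BCB·AA·AA·AA·BCB·BCB·BCB·BCB·AA·AA·AA·BCB·BCB·BCB·BCB·AA·AA·AA·BCB·BCB·BCB·BCB·AA·AA·AA·BCB·BCB·BCB·BCB·AA·AA·AA·BCB·BCB·BCB·BCB·AA·AA·AA·BCB·BCB·BCB·BCB·AA·AA·AA·BCB·BCB·BCB·BCB·AA·AA·AA·BCB·BCB·BCB·BCB·AA·AA·AA·BCB·BCB·BCB·BCB·AA·AA·AA·BCB·BCB·BCB·BCB·AA·AA·AA·BCB·BCB·BCB·BCB·AA·AA·AA·BCB·BCB·BCB·BCB·AA·AA·AA·BCB·BCB·BCB·BCB·AA·AA·AA·BCB·BCB
    A ↦ BCB
    B ↦ AA
    C ↦ BBB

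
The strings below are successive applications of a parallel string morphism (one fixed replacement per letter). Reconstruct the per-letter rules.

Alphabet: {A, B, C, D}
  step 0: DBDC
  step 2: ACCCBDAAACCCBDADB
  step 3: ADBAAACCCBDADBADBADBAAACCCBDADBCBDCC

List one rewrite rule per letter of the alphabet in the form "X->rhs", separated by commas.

  step 2 ⇒ step 3: ACCCBDAAACCCBDADB ⇒ ADB·A·A·A·CC·CBD·ADB·ADB·ADB·A·A·A·CC·CBD·ADB·CBD·CC
    A ↦ ADB
    B ↦ CC
    C ↦ A
    D ↦ CBD

A->ADB, B->CC, C->A, D->CBD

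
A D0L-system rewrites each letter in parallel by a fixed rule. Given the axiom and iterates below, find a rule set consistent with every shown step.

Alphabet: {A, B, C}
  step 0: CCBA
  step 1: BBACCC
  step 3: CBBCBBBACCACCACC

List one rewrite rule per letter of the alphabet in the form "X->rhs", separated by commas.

A->C, B->ACC, C->B

  step 0 ⇒ step 1: CCBA ⇒ B·B·ACC·C
    A ↦ C
    B ↦ ACC
    C ↦ B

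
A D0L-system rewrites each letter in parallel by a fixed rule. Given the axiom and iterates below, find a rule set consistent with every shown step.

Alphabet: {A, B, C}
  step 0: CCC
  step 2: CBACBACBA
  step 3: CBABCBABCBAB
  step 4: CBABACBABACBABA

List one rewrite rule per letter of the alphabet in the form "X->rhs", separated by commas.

A->B, B->A, C->CB

  step 3 ⇒ step 4: CBABCBABCBAB ⇒ CB·A·B·A·CB·A·B·A·CB·A·B·A
    A ↦ B
    B ↦ A
    C ↦ CB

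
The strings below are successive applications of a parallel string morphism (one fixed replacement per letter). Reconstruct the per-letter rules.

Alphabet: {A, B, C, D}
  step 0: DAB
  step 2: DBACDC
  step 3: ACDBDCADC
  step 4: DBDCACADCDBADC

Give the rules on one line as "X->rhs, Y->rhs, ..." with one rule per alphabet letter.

  step 3 ⇒ step 4: ACDBDCADC ⇒ DB·DC·A·C·A·DC·DB·A·DC
    A ↦ DB
    B ↦ C
    C ↦ DC
    D ↦ A

A->DB, B->C, C->DC, D->A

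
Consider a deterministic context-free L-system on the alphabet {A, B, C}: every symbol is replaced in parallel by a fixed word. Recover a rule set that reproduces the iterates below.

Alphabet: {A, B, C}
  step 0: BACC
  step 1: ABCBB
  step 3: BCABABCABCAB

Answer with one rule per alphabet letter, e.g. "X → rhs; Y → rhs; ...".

  step 0 ⇒ step 1: BACC ⇒ AB·C·B·B
    A ↦ C
    B ↦ AB
    C ↦ B

A->C, B->AB, C->B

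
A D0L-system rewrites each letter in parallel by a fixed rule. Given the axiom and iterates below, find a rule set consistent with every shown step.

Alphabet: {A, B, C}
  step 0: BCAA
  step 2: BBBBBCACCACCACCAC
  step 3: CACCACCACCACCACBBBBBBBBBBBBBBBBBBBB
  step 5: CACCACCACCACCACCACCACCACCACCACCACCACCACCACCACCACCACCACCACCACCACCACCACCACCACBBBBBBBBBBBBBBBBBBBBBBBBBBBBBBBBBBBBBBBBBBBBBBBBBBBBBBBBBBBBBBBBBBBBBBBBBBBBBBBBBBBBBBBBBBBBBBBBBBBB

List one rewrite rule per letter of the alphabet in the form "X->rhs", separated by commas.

A->B, B->CAC, C->BB

  step 2 ⇒ step 3: BBBBBCACCACCACCAC ⇒ CAC·CAC·CAC·CAC·CAC·BB·B·BB·BB·B·BB·BB·B·BB·BB·B·BB
    A ↦ B
    B ↦ CAC
    C ↦ BB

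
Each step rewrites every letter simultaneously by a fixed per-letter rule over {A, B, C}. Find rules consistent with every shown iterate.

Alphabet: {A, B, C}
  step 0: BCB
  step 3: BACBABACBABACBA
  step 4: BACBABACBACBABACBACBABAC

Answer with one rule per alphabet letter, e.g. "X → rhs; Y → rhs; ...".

  step 3 ⇒ step 4: BACBABACBABACBA ⇒ BA·C·BA·BA·C·BA·C·BA·BA·C·BA·C·BA·BA·C
    A ↦ C
    B ↦ BA
    C ↦ BA

A->C, B->BA, C->BA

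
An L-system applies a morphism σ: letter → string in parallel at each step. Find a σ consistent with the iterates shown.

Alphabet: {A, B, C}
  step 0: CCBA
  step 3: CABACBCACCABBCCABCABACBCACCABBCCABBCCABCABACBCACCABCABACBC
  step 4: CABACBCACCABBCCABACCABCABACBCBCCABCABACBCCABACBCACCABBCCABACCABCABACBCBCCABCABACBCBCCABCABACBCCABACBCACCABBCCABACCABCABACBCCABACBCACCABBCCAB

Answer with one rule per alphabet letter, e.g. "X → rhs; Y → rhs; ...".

A->AC, B->BC, C->CAB

  step 3 ⇒ step 4: CABACBCACCABBCCABCABACBCACCABBCCABBCCABCABACBCACCABCABACBC ⇒ CAB·AC·BC·AC·CAB·BC·CAB·AC·CAB·CAB·AC·BC·BC·CAB·CAB·AC·BC·CAB·AC·BC·AC·CAB·BC·CAB·AC·CAB·CAB·AC·BC·BC·CAB·CAB·AC·BC·BC·CAB·CAB·AC·BC·CAB·AC·BC·AC·CAB·BC·CAB·AC·CAB·CAB·AC·BC·CAB·AC·BC·AC·CAB·BC·CAB
    A ↦ AC
    B ↦ BC
    C ↦ CAB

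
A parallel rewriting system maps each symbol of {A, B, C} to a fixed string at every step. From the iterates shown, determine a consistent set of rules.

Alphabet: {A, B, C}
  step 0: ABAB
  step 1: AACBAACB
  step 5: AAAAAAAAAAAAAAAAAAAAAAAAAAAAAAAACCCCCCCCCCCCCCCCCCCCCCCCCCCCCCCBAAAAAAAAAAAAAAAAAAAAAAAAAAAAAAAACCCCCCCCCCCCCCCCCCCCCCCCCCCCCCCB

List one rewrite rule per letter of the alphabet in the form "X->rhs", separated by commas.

  step 0 ⇒ step 1: ABAB ⇒ AA·CB·AA·CB
    A ↦ AA
    B ↦ CB
    C ↦ CC  (constrained at step 1)

A->AA, B->CB, C->CC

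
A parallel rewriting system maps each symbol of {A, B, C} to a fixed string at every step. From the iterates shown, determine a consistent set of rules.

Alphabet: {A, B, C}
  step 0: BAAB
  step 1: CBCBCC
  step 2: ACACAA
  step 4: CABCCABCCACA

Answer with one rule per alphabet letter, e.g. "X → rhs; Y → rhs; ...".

  step 1 ⇒ step 2: CBCBCC ⇒ A·C·A·C·A·A
    B ↦ C
    C ↦ A
  step 0 ⇒ step 1: BAAB ⇒ C·BC·BC·C
    A ↦ BC

A->BC, B->C, C->A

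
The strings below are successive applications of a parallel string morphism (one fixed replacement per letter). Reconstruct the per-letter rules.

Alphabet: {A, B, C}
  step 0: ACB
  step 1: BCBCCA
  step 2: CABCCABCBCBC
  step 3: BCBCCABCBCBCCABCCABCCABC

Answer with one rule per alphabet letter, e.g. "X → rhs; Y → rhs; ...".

A->BC, B->CA, C->BC

  step 2 ⇒ step 3: CABCCABCBCBC ⇒ BC·BC·CA·BC·BC·BC·CA·BC·CA·BC·CA·BC
    A ↦ BC
    B ↦ CA
    C ↦ BC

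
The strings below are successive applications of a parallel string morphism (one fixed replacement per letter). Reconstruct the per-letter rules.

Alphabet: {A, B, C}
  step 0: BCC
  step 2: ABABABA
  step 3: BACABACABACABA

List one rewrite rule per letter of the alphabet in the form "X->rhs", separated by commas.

  step 2 ⇒ step 3: ABABABA ⇒ BA·CA·BA·CA·BA·CA·BA
    A ↦ BA
    B ↦ CA
    C ↦ A  (constrained at step 0)

A->BA, B->CA, C->A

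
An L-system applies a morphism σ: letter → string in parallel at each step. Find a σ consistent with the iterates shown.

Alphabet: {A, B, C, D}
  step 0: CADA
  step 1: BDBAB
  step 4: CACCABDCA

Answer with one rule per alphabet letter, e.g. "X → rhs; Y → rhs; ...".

A->B, B->C, C->BD, D->A

  step 0 ⇒ step 1: CADA ⇒ BD·B·A·B
    A ↦ B
    C ↦ BD
    D ↦ A
    B ↦ C  (constrained at step 1)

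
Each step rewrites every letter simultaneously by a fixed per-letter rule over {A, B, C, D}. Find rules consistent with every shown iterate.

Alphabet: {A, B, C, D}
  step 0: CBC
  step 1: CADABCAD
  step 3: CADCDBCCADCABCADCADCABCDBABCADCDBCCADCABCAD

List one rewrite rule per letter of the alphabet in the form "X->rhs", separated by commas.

  step 0 ⇒ step 1: CBC ⇒ CAD·AB·CAD
    B ↦ AB
    C ↦ CAD
    A ↦ CDB  (constrained at step 1)
    D ↦ C  (constrained at step 1)

A->CDB, B->AB, C->CAD, D->C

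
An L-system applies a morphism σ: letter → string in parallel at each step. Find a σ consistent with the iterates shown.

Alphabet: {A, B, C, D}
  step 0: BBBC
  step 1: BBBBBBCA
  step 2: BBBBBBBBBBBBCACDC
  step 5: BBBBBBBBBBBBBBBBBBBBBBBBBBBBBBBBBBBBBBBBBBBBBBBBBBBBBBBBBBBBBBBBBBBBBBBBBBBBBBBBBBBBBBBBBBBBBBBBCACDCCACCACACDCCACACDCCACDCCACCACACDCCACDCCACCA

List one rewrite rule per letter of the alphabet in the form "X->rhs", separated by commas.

  step 1 ⇒ step 2: BBBBBBCA ⇒ BB·BB·BB·BB·BB·BB·CA·CDC
    A ↦ CDC
    B ↦ BB
    C ↦ CA
    D ↦ C  (constrained at step 2)

A->CDC, B->BB, C->CA, D->C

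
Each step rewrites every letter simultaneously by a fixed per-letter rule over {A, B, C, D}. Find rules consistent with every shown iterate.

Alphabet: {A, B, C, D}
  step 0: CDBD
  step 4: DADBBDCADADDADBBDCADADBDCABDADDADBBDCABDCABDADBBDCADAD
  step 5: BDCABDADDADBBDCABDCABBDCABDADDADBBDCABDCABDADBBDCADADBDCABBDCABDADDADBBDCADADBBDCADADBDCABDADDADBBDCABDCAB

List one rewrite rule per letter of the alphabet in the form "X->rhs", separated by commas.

  step 4 ⇒ step 5: DADBBDCADADDADBBDCADADBDCABDADDADBBDCABDCABDADBBDCADAD ⇒ B·DCA·B·DAD·DAD·B·B·DCA·B·DCA·B·B·DCA·B·DAD·DAD·B·B·DCA·B·DCA·B·DAD·B·B·DCA·DAD·B·DCA·B·B·DCA·B·DAD·DAD·B·B·DCA·DAD·B·B·DCA·DAD·B·DCA·B·DAD·DAD·B·B·DCA·B·DCA·B
    A ↦ DCA
    B ↦ DAD
    C ↦ B
    D ↦ B

A->DCA, B->DAD, C->B, D->B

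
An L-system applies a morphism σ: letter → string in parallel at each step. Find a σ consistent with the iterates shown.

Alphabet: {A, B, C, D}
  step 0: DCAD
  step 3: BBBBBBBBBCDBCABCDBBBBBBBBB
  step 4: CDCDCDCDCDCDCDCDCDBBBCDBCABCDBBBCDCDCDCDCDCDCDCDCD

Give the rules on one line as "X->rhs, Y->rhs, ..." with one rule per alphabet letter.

  step 3 ⇒ step 4: BBBBBBBBBCDBCABCDBBBBBBBBB ⇒ CD·CD·CD·CD·CD·CD·CD·CD·CD·B·BB·CD·B·CAB·CD·B·BB·CD·CD·CD·CD·CD·CD·CD·CD·CD
    A ↦ CAB
    B ↦ CD
    C ↦ B
    D ↦ BB

A->CAB, B->CD, C->B, D->BB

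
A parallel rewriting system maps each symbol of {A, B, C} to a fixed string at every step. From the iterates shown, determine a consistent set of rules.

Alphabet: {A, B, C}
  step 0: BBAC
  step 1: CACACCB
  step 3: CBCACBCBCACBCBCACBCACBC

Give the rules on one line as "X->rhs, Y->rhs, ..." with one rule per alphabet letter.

A->C, B->CA, C->CB

  step 0 ⇒ step 1: BBAC ⇒ CA·CA·C·CB
    A ↦ C
    B ↦ CA
    C ↦ CB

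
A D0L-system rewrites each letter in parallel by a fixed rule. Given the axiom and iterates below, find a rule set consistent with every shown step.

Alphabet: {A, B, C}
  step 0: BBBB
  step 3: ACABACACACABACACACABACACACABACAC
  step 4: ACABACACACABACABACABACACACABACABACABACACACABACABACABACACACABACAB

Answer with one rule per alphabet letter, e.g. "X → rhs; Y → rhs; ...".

A->AC, B->AC, C->AB

  step 3 ⇒ step 4: ACABACACACABACACACABACACACABACAC ⇒ AC·AB·AC·AC·AC·AB·AC·AB·AC·AB·AC·AC·AC·AB·AC·AB·AC·AB·AC·AC·AC·AB·AC·AB·AC·AB·AC·AC·AC·AB·AC·AB
    A ↦ AC
    B ↦ AC
    C ↦ AB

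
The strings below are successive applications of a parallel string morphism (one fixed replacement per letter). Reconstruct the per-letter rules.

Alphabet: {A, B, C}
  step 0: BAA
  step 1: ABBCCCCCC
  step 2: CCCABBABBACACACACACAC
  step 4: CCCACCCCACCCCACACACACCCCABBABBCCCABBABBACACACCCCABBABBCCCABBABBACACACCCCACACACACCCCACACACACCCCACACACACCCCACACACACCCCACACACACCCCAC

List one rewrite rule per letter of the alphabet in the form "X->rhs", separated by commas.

A->CCC, B->ABB, C->AC

  step 1 ⇒ step 2: ABBCCCCCC ⇒ CCC·ABB·ABB·AC·AC·AC·AC·AC·AC
    A ↦ CCC
    B ↦ ABB
    C ↦ AC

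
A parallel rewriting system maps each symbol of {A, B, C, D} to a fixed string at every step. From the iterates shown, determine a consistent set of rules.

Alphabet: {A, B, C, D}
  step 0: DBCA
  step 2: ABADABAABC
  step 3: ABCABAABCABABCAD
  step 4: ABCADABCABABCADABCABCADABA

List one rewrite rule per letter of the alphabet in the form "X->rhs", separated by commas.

A->AB, B->C, C->AD, D->A

  step 3 ⇒ step 4: ABCABAABCABABCAD ⇒ AB·C·AD·AB·C·AB·AB·C·AD·AB·C·AB·C·AD·AB·A
    A ↦ AB
    B ↦ C
    C ↦ AD
    D ↦ A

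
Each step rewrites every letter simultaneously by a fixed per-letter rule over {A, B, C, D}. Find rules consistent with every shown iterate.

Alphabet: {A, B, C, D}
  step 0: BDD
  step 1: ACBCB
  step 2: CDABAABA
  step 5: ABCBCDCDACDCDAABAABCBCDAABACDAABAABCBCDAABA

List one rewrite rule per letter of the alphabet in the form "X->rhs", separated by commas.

  step 1 ⇒ step 2: ACBCB ⇒ CD·AB·A·AB·A
    A ↦ CD
    B ↦ A
    C ↦ AB
  step 0 ⇒ step 1: BDD ⇒ A·CB·CB
    D ↦ CB

A->CD, B->A, C->AB, D->CB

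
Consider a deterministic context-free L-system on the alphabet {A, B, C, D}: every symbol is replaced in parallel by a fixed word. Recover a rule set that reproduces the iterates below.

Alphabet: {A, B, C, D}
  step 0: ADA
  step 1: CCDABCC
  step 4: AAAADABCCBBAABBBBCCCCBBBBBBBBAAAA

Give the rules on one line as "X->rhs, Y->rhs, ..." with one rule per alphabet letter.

  step 0 ⇒ step 1: ADA ⇒ CC·DAB·CC
    A ↦ CC
    D ↦ DAB
    B ↦ BB  (constrained at step 1)
    C ↦ A  (constrained at step 1)

A->CC, B->BB, C->A, D->DAB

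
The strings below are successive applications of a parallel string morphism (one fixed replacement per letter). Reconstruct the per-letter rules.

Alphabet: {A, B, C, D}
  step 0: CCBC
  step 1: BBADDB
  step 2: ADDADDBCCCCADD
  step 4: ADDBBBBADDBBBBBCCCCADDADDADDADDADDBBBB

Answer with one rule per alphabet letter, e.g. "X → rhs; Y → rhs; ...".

  step 1 ⇒ step 2: BBADDB ⇒ ADD·ADD·B·CC·CC·ADD
    A ↦ B
    B ↦ ADD
    D ↦ CC
  step 0 ⇒ step 1: CCBC ⇒ B·B·ADD·B
    C ↦ B

A->B, B->ADD, C->B, D->CC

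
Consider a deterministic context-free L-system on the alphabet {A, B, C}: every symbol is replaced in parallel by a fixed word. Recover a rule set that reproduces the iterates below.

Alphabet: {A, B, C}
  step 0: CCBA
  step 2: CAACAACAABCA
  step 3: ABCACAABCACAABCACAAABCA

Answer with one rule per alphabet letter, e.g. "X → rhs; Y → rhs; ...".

A->CA, B->A, C->AB

  step 2 ⇒ step 3: CAACAACAABCA ⇒ AB·CA·CA·AB·CA·CA·AB·CA·CA·A·AB·CA
    A ↦ CA
    B ↦ A
    C ↦ AB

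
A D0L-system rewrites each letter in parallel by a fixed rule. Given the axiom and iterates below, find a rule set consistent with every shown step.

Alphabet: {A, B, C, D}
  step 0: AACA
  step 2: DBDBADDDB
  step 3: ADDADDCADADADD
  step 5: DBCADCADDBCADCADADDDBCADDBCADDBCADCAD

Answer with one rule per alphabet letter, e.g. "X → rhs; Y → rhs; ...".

A->C, B->D, C->DB, D->AD

  step 2 ⇒ step 3: DBDBADDDB ⇒ AD·D·AD·D·C·AD·AD·AD·D
    A ↦ C
    B ↦ D
    D ↦ AD
    C ↦ DB  (constrained at step 0)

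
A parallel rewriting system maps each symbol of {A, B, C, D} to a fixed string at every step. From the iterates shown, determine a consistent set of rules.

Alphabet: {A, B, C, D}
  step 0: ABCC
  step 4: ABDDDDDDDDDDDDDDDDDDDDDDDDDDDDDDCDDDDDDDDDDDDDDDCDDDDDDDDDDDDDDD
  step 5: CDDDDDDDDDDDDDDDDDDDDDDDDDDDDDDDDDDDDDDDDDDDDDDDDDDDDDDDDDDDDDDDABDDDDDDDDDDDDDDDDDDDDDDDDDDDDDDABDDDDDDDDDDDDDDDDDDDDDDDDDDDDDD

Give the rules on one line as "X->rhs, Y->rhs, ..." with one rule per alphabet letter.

  step 4 ⇒ step 5: ABDDDDDDDDDDDDDDDDDDDDDDDDDDDDDDCDDDDDDDDDDDDDDDCDDDDDDDDDDDDDDD ⇒ C·DDD·DD·DD·DD·DD·DD·DD·DD·DD·DD·DD·DD·DD·DD·DD·DD·DD·DD·DD·DD·DD·DD·DD·DD·DD·DD·DD·DD·DD·DD·DD·AB·DD·DD·DD·DD·DD·DD·DD·DD·DD·DD·DD·DD·DD·DD·DD·AB·DD·DD·DD·DD·DD·DD·DD·DD·DD·DD·DD·DD·DD·DD·DD
    A ↦ C
    B ↦ DDD
    C ↦ AB
    D ↦ DD

A->C, B->DDD, C->AB, D->DD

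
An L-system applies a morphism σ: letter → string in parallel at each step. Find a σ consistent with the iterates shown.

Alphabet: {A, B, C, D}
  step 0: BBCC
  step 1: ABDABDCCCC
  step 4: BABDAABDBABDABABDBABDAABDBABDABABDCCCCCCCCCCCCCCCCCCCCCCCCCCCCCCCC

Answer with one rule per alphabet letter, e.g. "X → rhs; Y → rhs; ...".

A->B, B->ABD, C->CC, D->A

  step 0 ⇒ step 1: BBCC ⇒ ABD·ABD·CC·CC
    B ↦ ABD
    C ↦ CC
    A ↦ B  (constrained at step 1)
    D ↦ A  (constrained at step 1)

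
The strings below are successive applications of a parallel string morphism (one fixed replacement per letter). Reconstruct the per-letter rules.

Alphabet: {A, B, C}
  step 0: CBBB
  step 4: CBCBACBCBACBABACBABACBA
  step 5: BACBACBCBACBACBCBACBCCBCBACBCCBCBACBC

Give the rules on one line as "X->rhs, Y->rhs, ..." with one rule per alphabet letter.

A->BC, B->C, C->BA

  step 4 ⇒ step 5: CBCBACBCBACBABACBABACBA ⇒ BA·C·BA·C·BC·BA·C·BA·C·BC·BA·C·BC·C·BC·BA·C·BC·C·BC·BA·C·BC
    A ↦ BC
    B ↦ C
    C ↦ BA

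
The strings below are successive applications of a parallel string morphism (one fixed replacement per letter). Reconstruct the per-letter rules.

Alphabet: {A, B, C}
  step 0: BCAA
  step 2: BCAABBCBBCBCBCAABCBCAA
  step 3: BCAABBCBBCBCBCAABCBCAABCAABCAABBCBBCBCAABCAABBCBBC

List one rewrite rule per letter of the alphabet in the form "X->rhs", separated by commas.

  step 2 ⇒ step 3: BCAABBCBBCBCBCAABCBCAA ⇒ BC·AA·BBC·BBC·BC·BC·AA·BC·BC·AA·BC·AA·BC·AA·BBC·BBC·BC·AA·BC·AA·BBC·BBC
    A ↦ BBC
    B ↦ BC
    C ↦ AA

A->BBC, B->BC, C->AA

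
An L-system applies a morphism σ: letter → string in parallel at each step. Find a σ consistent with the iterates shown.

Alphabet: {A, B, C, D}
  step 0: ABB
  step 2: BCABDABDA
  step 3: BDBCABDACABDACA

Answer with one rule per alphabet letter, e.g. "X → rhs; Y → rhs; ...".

A->CA, B->BD, C->B, D->A

  step 2 ⇒ step 3: BCABDABDA ⇒ BD·B·CA·BD·A·CA·BD·A·CA
    A ↦ CA
    B ↦ BD
    C ↦ B
    D ↦ A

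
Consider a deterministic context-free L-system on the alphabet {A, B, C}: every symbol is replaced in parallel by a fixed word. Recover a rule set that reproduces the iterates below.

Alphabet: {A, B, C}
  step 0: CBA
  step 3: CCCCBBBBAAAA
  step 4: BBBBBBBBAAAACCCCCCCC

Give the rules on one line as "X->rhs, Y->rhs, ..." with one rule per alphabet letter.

A->CC, B->A, C->BB

  step 3 ⇒ step 4: CCCCBBBBAAAA ⇒ BB·BB·BB·BB·A·A·A·A·CC·CC·CC·CC
    A ↦ CC
    B ↦ A
    C ↦ BB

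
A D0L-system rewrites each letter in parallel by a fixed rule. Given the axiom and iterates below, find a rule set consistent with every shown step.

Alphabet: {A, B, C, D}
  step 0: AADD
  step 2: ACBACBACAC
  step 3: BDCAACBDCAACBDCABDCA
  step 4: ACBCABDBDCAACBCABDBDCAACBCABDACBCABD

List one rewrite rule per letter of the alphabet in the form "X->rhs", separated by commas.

  step 3 ⇒ step 4: BDCAACBDCAACBDCABDCA ⇒ AC·B·CA·BD·BD·CA·AC·B·CA·BD·BD·CA·AC·B·CA·BD·AC·B·CA·BD
    A ↦ BD
    B ↦ AC
    C ↦ CA
    D ↦ B

A->BD, B->AC, C->CA, D->B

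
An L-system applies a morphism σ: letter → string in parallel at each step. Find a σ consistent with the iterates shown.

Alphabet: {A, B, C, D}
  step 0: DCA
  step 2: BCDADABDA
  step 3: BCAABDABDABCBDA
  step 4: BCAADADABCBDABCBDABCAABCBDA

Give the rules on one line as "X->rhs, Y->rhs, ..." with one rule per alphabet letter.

A->DA, B->BC, C->AA, D->B

  step 3 ⇒ step 4: BCAABDABDABCBDA ⇒ BC·AA·DA·DA·BC·B·DA·BC·B·DA·BC·AA·BC·B·DA
    A ↦ DA
    B ↦ BC
    C ↦ AA
    D ↦ B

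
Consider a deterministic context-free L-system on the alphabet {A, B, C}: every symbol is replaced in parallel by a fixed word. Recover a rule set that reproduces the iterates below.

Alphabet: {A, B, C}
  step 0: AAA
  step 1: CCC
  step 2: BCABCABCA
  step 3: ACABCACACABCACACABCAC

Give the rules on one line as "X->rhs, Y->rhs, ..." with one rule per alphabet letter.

  step 2 ⇒ step 3: BCABCABCA ⇒ ACA·BCA·C·ACA·BCA·C·ACA·BCA·C
    A ↦ C
    B ↦ ACA
    C ↦ BCA

A->C, B->ACA, C->BCA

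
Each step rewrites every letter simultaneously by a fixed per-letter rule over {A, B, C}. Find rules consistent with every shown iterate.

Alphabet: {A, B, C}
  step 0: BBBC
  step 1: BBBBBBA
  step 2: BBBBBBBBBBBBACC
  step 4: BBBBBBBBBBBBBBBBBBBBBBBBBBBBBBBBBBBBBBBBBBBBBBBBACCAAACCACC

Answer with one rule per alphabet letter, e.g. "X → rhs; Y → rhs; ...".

  step 1 ⇒ step 2: BBBBBBA ⇒ BB·BB·BB·BB·BB·BB·ACC
    A ↦ ACC
    B ↦ BB
  step 0 ⇒ step 1: BBBC ⇒ BB·BB·BB·A
    C ↦ A

A->ACC, B->BB, C->A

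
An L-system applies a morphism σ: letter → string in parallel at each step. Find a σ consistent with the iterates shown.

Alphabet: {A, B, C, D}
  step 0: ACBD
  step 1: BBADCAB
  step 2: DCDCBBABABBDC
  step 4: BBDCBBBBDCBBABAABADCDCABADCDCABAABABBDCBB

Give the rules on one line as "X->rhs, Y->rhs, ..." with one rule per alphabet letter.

A->BB, B->DC, C->A, D->AB

  step 1 ⇒ step 2: BBADCAB ⇒ DC·DC·BB·AB·A·BB·DC
    A ↦ BB
    B ↦ DC
    C ↦ A
    D ↦ AB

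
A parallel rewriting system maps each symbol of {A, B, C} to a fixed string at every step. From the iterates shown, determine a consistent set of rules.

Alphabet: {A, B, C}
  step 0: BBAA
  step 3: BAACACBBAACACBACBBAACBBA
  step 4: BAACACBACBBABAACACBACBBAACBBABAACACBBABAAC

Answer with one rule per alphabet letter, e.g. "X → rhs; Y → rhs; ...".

A->AC, B->BA, C->B

  step 3 ⇒ step 4: BAACACBBAACACBACBBAACBBA ⇒ BA·AC·AC·B·AC·B·BA·BA·AC·AC·B·AC·B·BA·AC·B·BA·BA·AC·AC·B·BA·BA·AC
    A ↦ AC
    B ↦ BA
    C ↦ B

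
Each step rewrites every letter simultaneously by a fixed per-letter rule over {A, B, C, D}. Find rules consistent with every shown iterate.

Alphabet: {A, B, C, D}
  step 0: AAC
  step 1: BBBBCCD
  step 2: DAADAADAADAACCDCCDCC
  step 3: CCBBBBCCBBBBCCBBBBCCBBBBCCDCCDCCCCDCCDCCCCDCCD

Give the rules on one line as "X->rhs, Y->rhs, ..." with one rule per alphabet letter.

  step 2 ⇒ step 3: DAADAADAADAACCDCCDCC ⇒ CC·BB·BB·CC·BB·BB·CC·BB·BB·CC·BB·BB·CCD·CCD·CC·CCD·CCD·CC·CCD·CCD
    A ↦ BB
    C ↦ CCD
    D ↦ CC
  step 1 ⇒ step 2: BBBBCCD ⇒ DAA·DAA·DAA·DAA·CCD·CCD·CC
    B ↦ DAA

A->BB, B->DAA, C->CCD, D->CC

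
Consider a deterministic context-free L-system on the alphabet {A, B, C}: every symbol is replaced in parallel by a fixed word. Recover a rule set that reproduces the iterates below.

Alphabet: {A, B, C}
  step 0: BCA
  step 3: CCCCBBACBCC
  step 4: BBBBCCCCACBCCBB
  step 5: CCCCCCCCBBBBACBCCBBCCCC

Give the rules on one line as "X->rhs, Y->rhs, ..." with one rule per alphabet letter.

  step 4 ⇒ step 5: BBBBCCCCACBCCBB ⇒ CC·CC·CC·CC·B·B·B·B·AC·B·CC·B·B·CC·CC
    A ↦ AC
    B ↦ CC
    C ↦ B

A->AC, B->CC, C->B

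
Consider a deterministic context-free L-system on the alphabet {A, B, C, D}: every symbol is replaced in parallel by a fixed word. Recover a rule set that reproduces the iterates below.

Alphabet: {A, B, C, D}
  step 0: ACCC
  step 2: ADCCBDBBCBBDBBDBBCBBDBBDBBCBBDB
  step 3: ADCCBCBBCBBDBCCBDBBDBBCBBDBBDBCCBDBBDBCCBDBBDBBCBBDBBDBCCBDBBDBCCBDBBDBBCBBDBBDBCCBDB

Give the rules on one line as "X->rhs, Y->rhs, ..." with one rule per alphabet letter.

  step 2 ⇒ step 3: ADCCBDBBCBBDBBDBBCBBDBBDBBCBBDB ⇒ AD·CC·BCB·BCB·BDB·CC·BDB·BDB·BCB·BDB·BDB·CC·BDB·BDB·CC·BDB·BDB·BCB·BDB·BDB·CC·BDB·BDB·CC·BDB·BDB·BCB·BDB·BDB·CC·BDB
    A ↦ AD
    B ↦ BDB
    C ↦ BCB
    D ↦ CC

A->AD, B->BDB, C->BCB, D->CC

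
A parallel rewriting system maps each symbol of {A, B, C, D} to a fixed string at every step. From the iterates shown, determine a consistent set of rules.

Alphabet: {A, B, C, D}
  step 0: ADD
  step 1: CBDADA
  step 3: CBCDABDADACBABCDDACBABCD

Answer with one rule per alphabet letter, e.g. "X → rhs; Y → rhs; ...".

  step 0 ⇒ step 1: ADD ⇒ CB·DA·DA
    A ↦ CB
    D ↦ DA
    B ↦ CD  (constrained at step 1)
    C ↦ AB  (constrained at step 1)

A->CB, B->CD, C->AB, D->DA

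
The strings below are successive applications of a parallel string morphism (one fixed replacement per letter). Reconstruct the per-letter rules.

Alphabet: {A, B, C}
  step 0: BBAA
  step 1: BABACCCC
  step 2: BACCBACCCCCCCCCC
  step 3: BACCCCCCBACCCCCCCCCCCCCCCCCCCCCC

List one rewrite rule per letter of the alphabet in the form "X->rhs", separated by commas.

  step 2 ⇒ step 3: BACCBACCCCCCCCCC ⇒ BA·CC·CC·CC·BA·CC·CC·CC·CC·CC·CC·CC·CC·CC·CC·CC
    A ↦ CC
    B ↦ BA
    C ↦ CC

A->CC, B->BA, C->CC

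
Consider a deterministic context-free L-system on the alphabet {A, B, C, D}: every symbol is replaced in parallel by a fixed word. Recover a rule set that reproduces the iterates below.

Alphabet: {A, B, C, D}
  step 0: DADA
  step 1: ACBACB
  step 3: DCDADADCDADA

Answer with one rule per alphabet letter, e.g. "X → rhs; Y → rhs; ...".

A->CB, B->CD, C->D, D->A

  step 0 ⇒ step 1: DADA ⇒ A·CB·A·CB
    A ↦ CB
    D ↦ A
    B ↦ CD  (constrained at step 1)
    C ↦ D  (constrained at step 1)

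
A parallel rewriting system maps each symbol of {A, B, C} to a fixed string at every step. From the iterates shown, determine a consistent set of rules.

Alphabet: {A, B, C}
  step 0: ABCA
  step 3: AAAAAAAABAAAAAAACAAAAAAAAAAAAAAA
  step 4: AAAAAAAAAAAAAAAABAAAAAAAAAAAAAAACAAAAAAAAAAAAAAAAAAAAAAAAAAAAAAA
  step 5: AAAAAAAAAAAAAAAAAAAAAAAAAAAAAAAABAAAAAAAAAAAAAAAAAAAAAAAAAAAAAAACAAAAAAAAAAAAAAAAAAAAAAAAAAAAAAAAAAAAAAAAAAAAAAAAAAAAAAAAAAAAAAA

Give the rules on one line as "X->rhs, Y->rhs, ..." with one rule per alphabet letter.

A->AA, B->BA, C->CA

  step 4 ⇒ step 5: AAAAAAAAAAAAAAAABAAAAAAAAAAAAAAACAAAAAAAAAAAAAAAAAAAAAAAAAAAAAAA ⇒ AA·AA·AA·AA·AA·AA·AA·AA·AA·AA·AA·AA·AA·AA·AA·AA·BA·AA·AA·AA·AA·AA·AA·AA·AA·AA·AA·AA·AA·AA·AA·AA·CA·AA·AA·AA·AA·AA·AA·AA·AA·AA·AA·AA·AA·AA·AA·AA·AA·AA·AA·AA·AA·AA·AA·AA·AA·AA·AA·AA·AA·AA·AA·AA
    A ↦ AA
    B ↦ BA
    C ↦ CA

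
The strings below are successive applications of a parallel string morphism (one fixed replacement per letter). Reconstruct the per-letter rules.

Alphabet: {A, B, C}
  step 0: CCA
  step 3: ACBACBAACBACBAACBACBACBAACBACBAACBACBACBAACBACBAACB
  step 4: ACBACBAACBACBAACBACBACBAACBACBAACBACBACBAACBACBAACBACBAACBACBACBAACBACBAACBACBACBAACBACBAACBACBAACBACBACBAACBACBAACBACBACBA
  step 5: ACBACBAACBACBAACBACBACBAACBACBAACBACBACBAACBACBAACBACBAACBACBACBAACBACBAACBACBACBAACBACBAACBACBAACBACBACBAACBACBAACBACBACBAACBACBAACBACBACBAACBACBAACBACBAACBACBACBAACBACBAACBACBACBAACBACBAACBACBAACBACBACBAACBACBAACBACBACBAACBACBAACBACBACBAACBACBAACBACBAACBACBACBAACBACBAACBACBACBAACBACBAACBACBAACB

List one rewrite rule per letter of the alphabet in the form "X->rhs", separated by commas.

  step 4 ⇒ step 5: ACBACBAACBACBAACBACBACBAACBACBAACBACBACBAACBACBAACBACBAACBACBACBAACBACBAACBACBACBAACBACBAACBACBAACBACBACBAACBACBAACBACBACBA ⇒ ACB·ACB·A·ACB·ACB·A·ACB·ACB·ACB·A·ACB·ACB·A·ACB·ACB·ACB·A·ACB·ACB·A·ACB·ACB·A·ACB·ACB·ACB·A·ACB·ACB·A·ACB·ACB·ACB·A·ACB·ACB·A·ACB·ACB·A·ACB·ACB·ACB·A·ACB·ACB·A·ACB·ACB·ACB·A·ACB·ACB·A·ACB·ACB·ACB·A·ACB·ACB·A·ACB·ACB·A·ACB·ACB·ACB·A·ACB·ACB·A·ACB·ACB·ACB·A·ACB·ACB·A·ACB·ACB·A·ACB·ACB·ACB·A·ACB·ACB·A·ACB·ACB·ACB·A·ACB·ACB·A·ACB·ACB·ACB·A·ACB·ACB·A·ACB·ACB·A·ACB·ACB·ACB·A·ACB·ACB·A·ACB·ACB·ACB·A·ACB·ACB·A·ACB·ACB·A·ACB
    A ↦ ACB
    B ↦ A
    C ↦ ACB

A->ACB, B->A, C->ACB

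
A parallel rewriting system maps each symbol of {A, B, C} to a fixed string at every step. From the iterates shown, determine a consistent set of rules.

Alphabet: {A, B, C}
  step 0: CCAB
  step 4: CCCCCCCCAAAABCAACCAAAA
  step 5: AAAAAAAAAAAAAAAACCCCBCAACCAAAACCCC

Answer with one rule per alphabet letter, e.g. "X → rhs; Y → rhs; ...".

A->C, B->BC, C->AA

  step 4 ⇒ step 5: CCCCCCCCAAAABCAACCAAAA ⇒ AA·AA·AA·AA·AA·AA·AA·AA·C·C·C·C·BC·AA·C·C·AA·AA·C·C·C·C
    A ↦ C
    B ↦ BC
    C ↦ AA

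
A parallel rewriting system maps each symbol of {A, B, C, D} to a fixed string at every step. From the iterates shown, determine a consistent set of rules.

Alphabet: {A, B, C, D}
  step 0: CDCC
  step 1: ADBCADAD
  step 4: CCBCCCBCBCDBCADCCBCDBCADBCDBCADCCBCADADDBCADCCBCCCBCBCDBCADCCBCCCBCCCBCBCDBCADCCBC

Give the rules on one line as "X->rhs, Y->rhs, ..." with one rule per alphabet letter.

A->CC, B->DBC, C->AD, D->BC

  step 0 ⇒ step 1: CDCC ⇒ AD·BC·AD·AD
    C ↦ AD
    D ↦ BC
    A ↦ CC  (constrained at step 1)
    B ↦ DBC  (constrained at step 1)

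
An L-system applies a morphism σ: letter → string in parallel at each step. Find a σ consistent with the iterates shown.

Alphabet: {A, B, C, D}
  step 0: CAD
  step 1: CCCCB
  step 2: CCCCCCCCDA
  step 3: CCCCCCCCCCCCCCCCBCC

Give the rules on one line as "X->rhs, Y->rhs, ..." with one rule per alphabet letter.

  step 2 ⇒ step 3: CCCCCCCCDA ⇒ CC·CC·CC·CC·CC·CC·CC·CC·B·CC
    A ↦ CC
    C ↦ CC
    D ↦ B
  step 1 ⇒ step 2: CCCCB ⇒ CC·CC·CC·CC·DA
    B ↦ DA

A->CC, B->DA, C->CC, D->B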